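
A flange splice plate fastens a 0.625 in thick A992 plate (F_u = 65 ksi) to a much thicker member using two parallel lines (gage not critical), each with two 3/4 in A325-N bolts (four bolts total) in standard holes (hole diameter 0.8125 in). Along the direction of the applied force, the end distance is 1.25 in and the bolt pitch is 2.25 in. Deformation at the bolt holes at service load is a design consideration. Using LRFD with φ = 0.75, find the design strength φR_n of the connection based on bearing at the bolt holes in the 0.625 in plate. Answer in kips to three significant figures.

167 kips

Per bolt r_n = 1.2 l_c t F_u ≤ 2.4 d t F_u; upper limit = 2.4 × 0.75 × 0.625 × 65 = 73.12 kips.
Edge bolt: l_c = 1.25 − 0.8125/2 = 0.8438 in → 1.2 × 0.8438 × 0.625 × 65 = 41.13 → r_n = 41.13 kips.
Interior bolts: l_c = 2.25 − 0.8125 = 1.438 in → 1.2 × 1.438 × 0.625 × 65 = 70.08 → r_n = 70.08 kips.
R_n = 2 × 41.13 + 2 × 70.08 = 222.4 kips.
Design strength φR_n = 0.75 × 222.4 = 167 kips.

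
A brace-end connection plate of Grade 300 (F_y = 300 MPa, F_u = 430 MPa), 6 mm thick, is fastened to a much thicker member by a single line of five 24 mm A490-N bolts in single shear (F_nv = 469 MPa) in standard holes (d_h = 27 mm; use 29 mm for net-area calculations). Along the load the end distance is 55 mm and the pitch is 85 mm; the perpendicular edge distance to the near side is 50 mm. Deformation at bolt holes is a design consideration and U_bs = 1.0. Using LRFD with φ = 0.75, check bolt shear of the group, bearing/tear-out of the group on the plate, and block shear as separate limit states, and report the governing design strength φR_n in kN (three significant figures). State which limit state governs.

376 kN (block shear governs)

Bolt shear: A_b = π·24²/4 = 452.4 mm²; R_n = 469 × 452.4 × 5 × 1 / 1000 = 1061 kN → 0.75 × 1061 = 796 kN.
Bearing: edge l_c = 41.5, r_n = 128.5 kN; interior l_c = 58, r_n = 148.6 kN; R_n = 128.5 + 4·148.6 = 722.9 kN → 542 kN.
Block shear: A_gv = 2370, A_nv = 1587, A_nt = 213 mm²; R_n = min(0.6F_uA_nv, 0.6F_yA_gv) + U_bs·F_u·A_nt = 501 kN → 376 kN.
Block shear governs: 376 kN.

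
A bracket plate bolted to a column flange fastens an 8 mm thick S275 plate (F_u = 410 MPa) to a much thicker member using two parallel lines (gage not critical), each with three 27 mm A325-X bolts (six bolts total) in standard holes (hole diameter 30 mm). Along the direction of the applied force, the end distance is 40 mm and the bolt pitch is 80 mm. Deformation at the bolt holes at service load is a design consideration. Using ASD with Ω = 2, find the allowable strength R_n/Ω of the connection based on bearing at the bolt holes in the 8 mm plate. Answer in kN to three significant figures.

Per bolt r_n = 1.2 l_c t F_u ≤ 2.4 d t F_u; upper limit = 2.4 × 27 × 8 × 410 / 1000 = 212.5 kN.
Edge bolt: l_c = 40 − 30/2 = 25 mm → 1.2 × 25 × 8 × 410 / 1000 = 98.4 → r_n = 98.4 kN.
Interior bolts: l_c = 80 − 30 = 50 mm → 1.2 × 50 × 8 × 410 / 1000 = 196.8 → r_n = 196.8 kN.
R_n = 2 × 98.4 + 4 × 196.8 = 984 kN.
Allowable strength R_n/Ω = 984 / 2 = 492 kN.

492 kN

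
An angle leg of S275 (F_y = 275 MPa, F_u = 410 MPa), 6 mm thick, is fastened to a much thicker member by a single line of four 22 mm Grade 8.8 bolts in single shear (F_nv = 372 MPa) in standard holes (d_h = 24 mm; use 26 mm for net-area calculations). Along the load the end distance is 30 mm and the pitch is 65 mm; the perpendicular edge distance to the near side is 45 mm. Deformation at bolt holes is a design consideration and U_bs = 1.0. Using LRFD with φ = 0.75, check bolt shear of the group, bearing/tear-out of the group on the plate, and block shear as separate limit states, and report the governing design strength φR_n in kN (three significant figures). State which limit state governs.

207 kN (block shear governs)

Bolt shear: A_b = π·22²/4 = 380.1 mm²; R_n = 372 × 380.1 × 4 × 1 / 1000 = 565.6 kN → 0.75 × 565.6 = 424 kN.
Bearing: edge l_c = 18, r_n = 53.14 kN; interior l_c = 41, r_n = 121 kN; R_n = 53.14 + 3·121 = 416.2 kN → 312 kN.
Block shear: A_gv = 1350, A_nv = 804, A_nt = 192 mm²; R_n = min(0.6F_uA_nv, 0.6F_yA_gv) + U_bs·F_u·A_nt = 276.5 kN → 207 kN.
Block shear governs: 207 kN.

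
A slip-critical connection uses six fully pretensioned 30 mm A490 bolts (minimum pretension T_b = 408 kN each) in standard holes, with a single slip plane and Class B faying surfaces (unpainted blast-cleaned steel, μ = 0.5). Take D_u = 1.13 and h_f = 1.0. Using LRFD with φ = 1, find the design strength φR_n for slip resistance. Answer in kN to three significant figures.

R_n = μ · D_u · h_f · T_b · n_s · n_b = 0.5 × 1.13 × 1.0 × 408 × 1 × 6 = 1383 kN.
Design strength φR_n = 1 × 1383 = 1380 kN.

1380 kN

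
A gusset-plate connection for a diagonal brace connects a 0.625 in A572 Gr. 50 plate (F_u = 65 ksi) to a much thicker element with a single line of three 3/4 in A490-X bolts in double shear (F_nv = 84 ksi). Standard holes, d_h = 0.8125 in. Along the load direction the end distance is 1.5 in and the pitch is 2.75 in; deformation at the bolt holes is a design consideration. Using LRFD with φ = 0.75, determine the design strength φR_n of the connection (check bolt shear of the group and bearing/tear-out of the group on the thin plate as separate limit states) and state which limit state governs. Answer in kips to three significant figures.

Bolt shear: A_b = π·0.75²/4 = 0.4418 in²; R_n = 84 × 0.4418 × 3 × 2 = 222.7 kips → 0.75 × 222.7 = 167 kips.
Bearing (1.2 l_c t F_u ≤ 2.4 d t F_u): upper limit = 2.4·0.75·0.625·65 = 73.12 kips.
  Edge l_c = 1.5 − 0.8125/2 = 1.094 → r_n = 53.32 kips; interior l_c = 2.75 − 0.8125 = 1.938 → r_n = 73.12 kips.
  R_n,bearing = 1·53.32 + 2·73.12 = 199.6 kips → 0.75 × 199.6 = 150 kips.
Bearing governs: 150 kips.

150 kips (bearing governs)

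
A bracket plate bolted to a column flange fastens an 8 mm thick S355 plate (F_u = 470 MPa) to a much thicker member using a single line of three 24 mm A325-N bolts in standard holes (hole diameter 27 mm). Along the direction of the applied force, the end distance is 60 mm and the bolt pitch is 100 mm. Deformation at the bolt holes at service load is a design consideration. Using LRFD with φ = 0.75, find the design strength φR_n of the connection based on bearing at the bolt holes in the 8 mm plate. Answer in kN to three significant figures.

Per bolt r_n = 1.2 l_c t F_u ≤ 2.4 d t F_u; upper limit = 2.4 × 24 × 8 × 470 / 1000 = 216.6 kN.
Edge bolt: l_c = 60 − 27/2 = 46.5 mm → 1.2 × 46.5 × 8 × 470 / 1000 = 209.8 → r_n = 209.8 kN.
Interior bolts: l_c = 100 − 27 = 73 mm → 1.2 × 73 × 8 × 470 / 1000 = 329.4 → r_n = 216.6 kN.
R_n = 1 × 209.8 + 2 × 216.6 = 643 kN.
Design strength φR_n = 0.75 × 643 = 482 kN.

482 kN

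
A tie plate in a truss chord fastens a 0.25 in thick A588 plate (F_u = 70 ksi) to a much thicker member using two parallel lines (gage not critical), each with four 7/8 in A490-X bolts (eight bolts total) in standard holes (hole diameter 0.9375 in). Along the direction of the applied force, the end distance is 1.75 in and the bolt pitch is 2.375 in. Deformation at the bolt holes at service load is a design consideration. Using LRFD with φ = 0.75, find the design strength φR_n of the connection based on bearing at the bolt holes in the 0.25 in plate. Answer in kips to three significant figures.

Per bolt r_n = 1.2 l_c t F_u ≤ 2.4 d t F_u; upper limit = 2.4 × 0.875 × 0.25 × 70 = 36.75 kips.
Edge bolt: l_c = 1.75 − 0.9375/2 = 1.281 in → 1.2 × 1.281 × 0.25 × 70 = 26.91 → r_n = 26.91 kips.
Interior bolts: l_c = 2.375 − 0.9375 = 1.438 in → 1.2 × 1.438 × 0.25 × 70 = 30.19 → r_n = 30.19 kips.
R_n = 2 × 26.91 + 6 × 30.19 = 234.9 kips.
Design strength φR_n = 0.75 × 234.9 = 176 kips.

176 kips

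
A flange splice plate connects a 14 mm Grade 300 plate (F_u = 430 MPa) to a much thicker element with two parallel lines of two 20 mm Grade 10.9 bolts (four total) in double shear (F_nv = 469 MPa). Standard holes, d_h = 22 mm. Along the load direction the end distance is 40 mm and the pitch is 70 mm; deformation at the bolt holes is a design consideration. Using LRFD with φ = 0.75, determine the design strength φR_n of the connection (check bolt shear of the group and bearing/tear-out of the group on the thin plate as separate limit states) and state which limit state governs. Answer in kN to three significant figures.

Bolt shear: A_b = π·20²/4 = 314.2 mm²; R_n = 469 × 314.2 × 4 × 2 / 1000 = 1179 kN → 0.75 × 1179 = 884 kN.
Bearing (1.2 l_c t F_u ≤ 2.4 d t F_u): upper limit = 2.4·20·14·430 / 1000 = 289 kN.
  Edge l_c = 40 − 22/2 = 29 → r_n = 209.5 kN; interior l_c = 70 − 22 = 48 → r_n = 289 kN.
  R_n,bearing = 2·209.5 + 2·289 = 996.9 kN → 0.75 × 996.9 = 748 kN.
Bearing governs: 748 kN.

748 kN (bearing governs)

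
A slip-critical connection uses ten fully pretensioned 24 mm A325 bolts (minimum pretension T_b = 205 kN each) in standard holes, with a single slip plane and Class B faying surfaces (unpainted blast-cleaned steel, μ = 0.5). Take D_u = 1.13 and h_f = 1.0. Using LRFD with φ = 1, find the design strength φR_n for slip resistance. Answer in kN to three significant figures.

R_n = μ · D_u · h_f · T_b · n_s · n_b = 0.5 × 1.13 × 1.0 × 205 × 1 × 10 = 1158 kN.
Design strength φR_n = 1 × 1158 = 1160 kN.

1160 kN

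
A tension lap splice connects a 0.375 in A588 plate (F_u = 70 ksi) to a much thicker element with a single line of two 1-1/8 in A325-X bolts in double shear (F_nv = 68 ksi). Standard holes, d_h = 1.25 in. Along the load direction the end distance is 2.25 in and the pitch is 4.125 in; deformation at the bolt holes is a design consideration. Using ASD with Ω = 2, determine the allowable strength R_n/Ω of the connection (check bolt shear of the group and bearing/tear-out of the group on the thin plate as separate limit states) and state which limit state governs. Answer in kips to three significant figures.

61 kips (bearing governs)

Bolt shear: A_b = π·1.125²/4 = 0.994 in²; R_n = 68 × 0.994 × 2 × 2 = 270.4 kips → 270.4 / 2 = 135 kips.
Bearing (1.2 l_c t F_u ≤ 2.4 d t F_u): upper limit = 2.4·1.125·0.375·70 = 70.88 kips.
  Edge l_c = 2.25 − 1.25/2 = 1.625 → r_n = 51.19 kips; interior l_c = 4.125 − 1.25 = 2.875 → r_n = 70.88 kips.
  R_n,bearing = 1·51.19 + 1·70.88 = 122.1 kips → 122.1 / 2 = 61 kips.
Bearing governs: 61 kips.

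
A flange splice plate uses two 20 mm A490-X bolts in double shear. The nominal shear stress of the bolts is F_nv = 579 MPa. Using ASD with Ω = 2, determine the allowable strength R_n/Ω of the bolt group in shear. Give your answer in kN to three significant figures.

A_b = π × 20² / 4 = 314.2 mm².
R_n = F_nv · A_b · n · n_s = 579 × 314.2 × 2 × 2 / 1000 = 727.6 kN.
Allowable strength R_n/Ω = 727.6 / 2 = 364 kN.

364 kN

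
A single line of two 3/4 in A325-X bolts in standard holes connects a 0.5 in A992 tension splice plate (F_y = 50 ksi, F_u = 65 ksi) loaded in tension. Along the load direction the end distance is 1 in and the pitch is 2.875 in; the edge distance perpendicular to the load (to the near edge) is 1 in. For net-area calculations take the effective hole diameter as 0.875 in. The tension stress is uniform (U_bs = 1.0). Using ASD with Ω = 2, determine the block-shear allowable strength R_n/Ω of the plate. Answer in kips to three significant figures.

34.1 kips

Shear plane L_v = 1 + 1·2.875 = 3.875 in; A_gv = 3.875 × 0.5 = 1.938 in².
A_nv = (3.875 − 1.5·0.875) × 0.5 = 1.281 in².
A_nt = (1 − 0.5·0.875) × 0.5 = 0.2812 in².
0.6 F_u A_nv = 49.97 kips; 0.6 F_y A_gv = 58.12 kips → shear rupture governs the shear term.
R_n = 49.97 + 1.0 × 65 × 0.2812 = 68.25 kips.
Allowable strength R_n/Ω = 68.25 / 2 = 34.1 kips.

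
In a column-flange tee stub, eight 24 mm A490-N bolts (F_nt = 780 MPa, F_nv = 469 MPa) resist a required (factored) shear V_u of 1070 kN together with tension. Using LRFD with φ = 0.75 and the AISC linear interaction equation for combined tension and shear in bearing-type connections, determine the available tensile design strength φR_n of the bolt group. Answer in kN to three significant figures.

973 kN

A_b = π·24²/4 = 452.4 mm²; f_rv = 1070 × 1000 / (8 × 452.4) = 295.7 MPa.
F'_nt = 1.3 F_nt − (F_nt / φF_nv) f_rv = 1.3·780 − (780/(0.75·469))·295.7 = 358.4 MPa, capped at F_nt → F'_nt = 358.4 MPa.
R_n = F'_nt · A_b · n = 358.4 × 452.4 × 8 / 1000 = 1297 kN.
Design strength φR_n = 0.75 × 1297 = 973 kN.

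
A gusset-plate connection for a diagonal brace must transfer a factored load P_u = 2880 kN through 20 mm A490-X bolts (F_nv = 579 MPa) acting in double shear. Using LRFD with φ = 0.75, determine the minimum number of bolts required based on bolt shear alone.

A_b = π·20²/4 = 314.2 mm².
Per-bolt design strength φR_n = 0.75 × 579 × 314.2 × 2 / 1000 = 272.8 kN.
n ≥ 2880 / 272.8 = 10.56 → use 11 bolts.

11 bolts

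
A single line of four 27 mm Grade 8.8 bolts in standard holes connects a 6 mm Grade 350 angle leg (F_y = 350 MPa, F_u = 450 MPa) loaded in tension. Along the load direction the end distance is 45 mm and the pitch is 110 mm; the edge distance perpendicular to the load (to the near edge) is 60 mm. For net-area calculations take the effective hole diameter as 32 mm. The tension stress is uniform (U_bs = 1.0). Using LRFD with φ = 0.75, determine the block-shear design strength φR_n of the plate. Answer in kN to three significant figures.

Shear plane L_v = 45 + 3·110 = 375 mm; A_gv = 375 × 6 = 2250 mm².
A_nv = (375 − 3.5·32) × 6 = 1578 mm².
A_nt = (60 − 0.5·32) × 6 = 264 mm².
0.6 F_u A_nv = 426.1 kN; 0.6 F_y A_gv = 472.5 kN → shear rupture governs the shear term.
R_n = 426.1 + 1.0 × 450 × 264 / 1000 = 544.9 kN.
Design strength φR_n = 0.75 × 544.9 = 409 kN.

409 kN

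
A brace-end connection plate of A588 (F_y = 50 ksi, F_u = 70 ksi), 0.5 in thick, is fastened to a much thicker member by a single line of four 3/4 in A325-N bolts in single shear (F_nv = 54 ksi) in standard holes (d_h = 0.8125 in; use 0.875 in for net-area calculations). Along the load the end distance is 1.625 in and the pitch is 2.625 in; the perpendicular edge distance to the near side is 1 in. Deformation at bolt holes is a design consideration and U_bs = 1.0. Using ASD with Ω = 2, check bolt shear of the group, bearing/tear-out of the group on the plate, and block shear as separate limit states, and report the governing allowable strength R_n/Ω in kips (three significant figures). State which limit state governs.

Bolt shear: A_b = π·0.75²/4 = 0.4418 in²; R_n = 54 × 0.4418 × 4 × 1 = 95.43 kips → 95.43 / 2 = 47.7 kips.
Bearing: edge l_c = 1.219, r_n = 51.19 kips; interior l_c = 1.812, r_n = 63 kips; R_n = 51.19 + 3·63 = 240.2 kips → 120 kips.
Block shear: A_gv = 4.75, A_nv = 3.219, A_nt = 0.2812 in²; R_n = min(0.6F_uA_nv, 0.6F_yA_gv) + U_bs·F_u·A_nt = 154.9 kips → 77.4 kips.
Bolt shear governs: 47.7 kips.

47.7 kips (bolt shear governs)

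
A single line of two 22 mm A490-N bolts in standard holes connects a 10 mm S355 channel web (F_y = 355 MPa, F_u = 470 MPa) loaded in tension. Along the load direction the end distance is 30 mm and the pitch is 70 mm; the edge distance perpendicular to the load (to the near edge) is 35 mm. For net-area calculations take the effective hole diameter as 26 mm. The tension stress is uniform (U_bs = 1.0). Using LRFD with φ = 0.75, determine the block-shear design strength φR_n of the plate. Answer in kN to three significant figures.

Shear plane L_v = 30 + 1·70 = 100 mm; A_gv = 100 × 10 = 1000 mm².
A_nv = (100 − 1.5·26) × 10 = 610 mm².
A_nt = (35 − 0.5·26) × 10 = 220 mm².
0.6 F_u A_nv = 172 kN; 0.6 F_y A_gv = 213 kN → shear rupture governs the shear term.
R_n = 172 + 1.0 × 470 × 220 / 1000 = 275.4 kN.
Design strength φR_n = 0.75 × 275.4 = 207 kN.

207 kN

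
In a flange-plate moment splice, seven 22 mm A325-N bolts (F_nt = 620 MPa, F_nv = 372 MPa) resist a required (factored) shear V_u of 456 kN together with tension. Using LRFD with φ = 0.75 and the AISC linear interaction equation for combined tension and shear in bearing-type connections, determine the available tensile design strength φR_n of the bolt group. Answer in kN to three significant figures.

A_b = π·22²/4 = 380.1 mm²; f_rv = 456 × 1000 / (7 × 380.1) = 171.4 MPa.
F'_nt = 1.3 F_nt − (F_nt / φF_nv) f_rv = 1.3·620 − (620/(0.75·372))·171.4 = 425.2 MPa, capped at F_nt → F'_nt = 425.2 MPa.
R_n = F'_nt · A_b · n = 425.2 × 380.1 × 7 / 1000 = 1131 kN.
Design strength φR_n = 0.75 × 1131 = 849 kN.

849 kN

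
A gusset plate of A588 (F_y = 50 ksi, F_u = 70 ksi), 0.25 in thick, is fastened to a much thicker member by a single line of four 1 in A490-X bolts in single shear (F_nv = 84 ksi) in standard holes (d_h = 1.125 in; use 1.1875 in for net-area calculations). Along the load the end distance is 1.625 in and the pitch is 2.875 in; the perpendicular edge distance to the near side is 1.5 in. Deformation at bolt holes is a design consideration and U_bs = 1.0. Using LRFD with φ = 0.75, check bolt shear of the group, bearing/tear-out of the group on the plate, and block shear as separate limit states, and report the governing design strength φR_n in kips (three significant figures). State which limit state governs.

59.9 kips (block shear governs)

Bolt shear: A_b = π·1²/4 = 0.7854 in²; R_n = 84 × 0.7854 × 4 × 1 = 263.9 kips → 0.75 × 263.9 = 198 kips.
Bearing: edge l_c = 1.062, r_n = 22.31 kips; interior l_c = 1.75, r_n = 36.75 kips; R_n = 22.31 + 3·36.75 = 132.6 kips → 99.4 kips.
Block shear: A_gv = 2.562, A_nv = 1.523, A_nt = 0.2266 in²; R_n = min(0.6F_uA_nv, 0.6F_yA_gv) + U_bs·F_u·A_nt = 79.84 kips → 59.9 kips.
Block shear governs: 59.9 kips.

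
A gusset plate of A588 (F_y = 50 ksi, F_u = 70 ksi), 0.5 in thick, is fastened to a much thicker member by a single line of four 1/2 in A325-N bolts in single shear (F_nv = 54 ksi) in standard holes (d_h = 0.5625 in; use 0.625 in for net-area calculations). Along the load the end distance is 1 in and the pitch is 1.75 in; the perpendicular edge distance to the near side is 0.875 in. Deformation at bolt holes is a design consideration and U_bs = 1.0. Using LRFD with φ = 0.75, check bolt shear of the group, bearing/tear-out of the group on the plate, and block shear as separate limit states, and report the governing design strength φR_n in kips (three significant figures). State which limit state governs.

Bolt shear: A_b = π·0.5²/4 = 0.1963 in²; R_n = 54 × 0.1963 × 4 × 1 = 42.41 kips → 0.75 × 42.41 = 31.8 kips.
Bearing: edge l_c = 0.7188, r_n = 30.19 kips; interior l_c = 1.188, r_n = 42 kips; R_n = 30.19 + 3·42 = 156.2 kips → 117 kips.
Block shear: A_gv = 3.125, A_nv = 2.031, A_nt = 0.2812 in²; R_n = min(0.6F_uA_nv, 0.6F_yA_gv) + U_bs·F_u·A_nt = 105 kips → 78.8 kips.
Bolt shear governs: 31.8 kips.

31.8 kips (bolt shear governs)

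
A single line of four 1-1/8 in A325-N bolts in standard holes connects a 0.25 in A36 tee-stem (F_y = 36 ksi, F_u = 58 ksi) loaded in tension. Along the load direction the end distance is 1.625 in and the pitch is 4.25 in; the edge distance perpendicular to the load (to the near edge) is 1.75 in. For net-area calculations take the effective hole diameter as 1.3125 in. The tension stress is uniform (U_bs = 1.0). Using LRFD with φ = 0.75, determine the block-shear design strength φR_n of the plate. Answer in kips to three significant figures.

Shear plane L_v = 1.625 + 3·4.25 = 14.38 in; A_gv = 14.38 × 0.25 = 3.594 in².
A_nv = (14.38 − 3.5·1.3125) × 0.25 = 2.445 in².
A_nt = (1.75 − 0.5·1.3125) × 0.25 = 0.2734 in².
0.6 F_u A_nv = 85.1 kips; 0.6 F_y A_gv = 77.62 kips → shear yielding governs the shear term.
R_n = 77.62 + 1.0 × 58 × 0.2734 = 93.48 kips.
Design strength φR_n = 0.75 × 93.48 = 70.1 kips.

70.1 kips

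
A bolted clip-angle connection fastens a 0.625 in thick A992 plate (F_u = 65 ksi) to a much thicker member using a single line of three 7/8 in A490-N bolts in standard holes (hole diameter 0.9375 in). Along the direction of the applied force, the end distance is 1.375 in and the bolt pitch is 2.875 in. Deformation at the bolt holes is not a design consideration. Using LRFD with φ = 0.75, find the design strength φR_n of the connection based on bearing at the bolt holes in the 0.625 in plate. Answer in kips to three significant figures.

201 kips

Per bolt r_n = 1.5 l_c t F_u ≤ 3.0 d t F_u; upper limit = 3.0 × 0.875 × 0.625 × 65 = 106.6 kips.
Edge bolt: l_c = 1.375 − 0.9375/2 = 0.9062 in → 1.5 × 0.9062 × 0.625 × 65 = 55.22 → r_n = 55.22 kips.
Interior bolts: l_c = 2.875 − 0.9375 = 1.938 in → 1.5 × 1.938 × 0.625 × 65 = 118.1 → r_n = 106.6 kips.
R_n = 1 × 55.22 + 2 × 106.6 = 268.5 kips.
Design strength φR_n = 0.75 × 268.5 = 201 kips.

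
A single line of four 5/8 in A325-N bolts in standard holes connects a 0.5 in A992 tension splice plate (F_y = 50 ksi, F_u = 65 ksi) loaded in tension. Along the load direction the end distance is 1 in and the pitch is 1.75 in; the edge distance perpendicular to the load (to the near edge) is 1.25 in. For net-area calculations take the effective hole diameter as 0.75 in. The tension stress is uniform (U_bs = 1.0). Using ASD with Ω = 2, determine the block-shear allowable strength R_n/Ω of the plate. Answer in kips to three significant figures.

49.6 kips

Shear plane L_v = 1 + 3·1.75 = 6.25 in; A_gv = 6.25 × 0.5 = 3.125 in².
A_nv = (6.25 − 3.5·0.75) × 0.5 = 1.812 in².
A_nt = (1.25 − 0.5·0.75) × 0.5 = 0.4375 in².
0.6 F_u A_nv = 70.69 kips; 0.6 F_y A_gv = 93.75 kips → shear rupture governs the shear term.
R_n = 70.69 + 1.0 × 65 × 0.4375 = 99.12 kips.
Allowable strength R_n/Ω = 99.12 / 2 = 49.6 kips.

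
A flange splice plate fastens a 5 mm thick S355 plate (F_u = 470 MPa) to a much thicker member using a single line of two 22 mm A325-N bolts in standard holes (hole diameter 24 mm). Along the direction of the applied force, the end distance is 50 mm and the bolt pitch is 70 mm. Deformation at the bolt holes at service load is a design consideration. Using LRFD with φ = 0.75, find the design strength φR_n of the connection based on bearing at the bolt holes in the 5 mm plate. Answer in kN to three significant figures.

173 kN

Per bolt r_n = 1.2 l_c t F_u ≤ 2.4 d t F_u; upper limit = 2.4 × 22 × 5 × 470 / 1000 = 124.1 kN.
Edge bolt: l_c = 50 − 24/2 = 38 mm → 1.2 × 38 × 5 × 470 / 1000 = 107.2 → r_n = 107.2 kN.
Interior bolts: l_c = 70 − 24 = 46 mm → 1.2 × 46 × 5 × 470 / 1000 = 129.7 → r_n = 124.1 kN.
R_n = 1 × 107.2 + 1 × 124.1 = 231.2 kN.
Design strength φR_n = 0.75 × 231.2 = 173 kN.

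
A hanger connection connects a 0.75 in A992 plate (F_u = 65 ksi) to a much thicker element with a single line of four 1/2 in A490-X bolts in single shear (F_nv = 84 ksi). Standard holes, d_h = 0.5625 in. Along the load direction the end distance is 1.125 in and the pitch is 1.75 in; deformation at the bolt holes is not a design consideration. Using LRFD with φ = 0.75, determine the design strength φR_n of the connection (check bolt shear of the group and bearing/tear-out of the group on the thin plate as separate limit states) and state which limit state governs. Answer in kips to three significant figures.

Bolt shear: A_b = π·0.5²/4 = 0.1963 in²; R_n = 84 × 0.1963 × 4 × 1 = 65.97 kips → 0.75 × 65.97 = 49.5 kips.
Bearing (1.5 l_c t F_u ≤ 3.0 d t F_u): upper limit = 3.0·0.5·0.75·65 = 73.12 kips.
  Edge l_c = 1.125 − 0.5625/2 = 0.8438 → r_n = 61.7 kips; interior l_c = 1.75 − 0.5625 = 1.188 → r_n = 73.12 kips.
  R_n,bearing = 1·61.7 + 3·73.12 = 281.1 kips → 0.75 × 281.1 = 211 kips.
Bolt shear governs: 49.5 kips.

49.5 kips (bolt shear governs)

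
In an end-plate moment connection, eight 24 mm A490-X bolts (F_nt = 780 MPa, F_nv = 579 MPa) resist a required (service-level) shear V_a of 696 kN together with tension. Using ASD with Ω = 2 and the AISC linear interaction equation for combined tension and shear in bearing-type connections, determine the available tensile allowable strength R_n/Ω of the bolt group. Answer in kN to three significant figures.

A_b = π·24²/4 = 452.4 mm²; f_rv = 696 × 1000 / (8 × 452.4) = 192.3 MPa.
F'_nt = 1.3 F_nt − (Ω F_nt / F_nv) f_rv = 1.3·780 − (2·780/579)·192.3 = 495.9 MPa, capped at F_nt → F'_nt = 495.9 MPa.
R_n = F'_nt · A_b · n = 495.9 × 452.4 × 8 / 1000 = 1795 kN.
Allowable strength R_n/Ω = 1795 / 2 = 897 kN.

897 kN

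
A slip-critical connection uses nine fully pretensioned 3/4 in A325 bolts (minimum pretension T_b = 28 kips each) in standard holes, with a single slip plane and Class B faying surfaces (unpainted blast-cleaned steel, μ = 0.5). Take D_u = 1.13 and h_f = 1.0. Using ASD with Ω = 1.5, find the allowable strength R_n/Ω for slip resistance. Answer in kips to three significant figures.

94.9 kips

R_n = μ · D_u · h_f · T_b · n_s · n_b = 0.5 × 1.13 × 1.0 × 28 × 1 × 9 = 142.4 kips.
Allowable strength R_n/Ω = 142.4 / 1.5 = 94.9 kips.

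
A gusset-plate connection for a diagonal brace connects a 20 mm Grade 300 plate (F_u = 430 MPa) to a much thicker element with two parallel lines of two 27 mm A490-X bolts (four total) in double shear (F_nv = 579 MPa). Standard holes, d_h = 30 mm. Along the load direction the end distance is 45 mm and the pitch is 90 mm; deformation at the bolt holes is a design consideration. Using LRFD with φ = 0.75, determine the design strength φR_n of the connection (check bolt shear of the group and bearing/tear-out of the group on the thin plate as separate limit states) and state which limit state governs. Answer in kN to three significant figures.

1300 kN (bearing governs)

Bolt shear: A_b = π·27²/4 = 572.6 mm²; R_n = 579 × 572.6 × 4 × 2 / 1000 = 2652 kN → 0.75 × 2652 = 1990 kN.
Bearing (1.2 l_c t F_u ≤ 2.4 d t F_u): upper limit = 2.4·27·20·430 / 1000 = 557.3 kN.
  Edge l_c = 45 − 30/2 = 30 → r_n = 309.6 kN; interior l_c = 90 − 30 = 60 → r_n = 557.3 kN.
  R_n,bearing = 2·309.6 + 2·557.3 = 1734 kN → 0.75 × 1734 = 1300 kN.
Bearing governs: 1300 kN.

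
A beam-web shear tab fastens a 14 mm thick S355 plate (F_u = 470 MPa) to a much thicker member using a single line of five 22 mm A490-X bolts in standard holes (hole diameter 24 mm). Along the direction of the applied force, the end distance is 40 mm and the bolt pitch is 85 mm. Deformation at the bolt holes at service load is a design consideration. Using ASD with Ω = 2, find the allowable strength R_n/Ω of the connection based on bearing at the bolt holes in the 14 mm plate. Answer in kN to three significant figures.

805 kN

Per bolt r_n = 1.2 l_c t F_u ≤ 2.4 d t F_u; upper limit = 2.4 × 22 × 14 × 470 / 1000 = 347.4 kN.
Edge bolt: l_c = 40 − 24/2 = 28 mm → 1.2 × 28 × 14 × 470 / 1000 = 221.1 → r_n = 221.1 kN.
Interior bolts: l_c = 85 − 24 = 61 mm → 1.2 × 61 × 14 × 470 / 1000 = 481.7 → r_n = 347.4 kN.
R_n = 1 × 221.1 + 4 × 347.4 = 1611 kN.
Allowable strength R_n/Ω = 1611 / 2 = 805 kN.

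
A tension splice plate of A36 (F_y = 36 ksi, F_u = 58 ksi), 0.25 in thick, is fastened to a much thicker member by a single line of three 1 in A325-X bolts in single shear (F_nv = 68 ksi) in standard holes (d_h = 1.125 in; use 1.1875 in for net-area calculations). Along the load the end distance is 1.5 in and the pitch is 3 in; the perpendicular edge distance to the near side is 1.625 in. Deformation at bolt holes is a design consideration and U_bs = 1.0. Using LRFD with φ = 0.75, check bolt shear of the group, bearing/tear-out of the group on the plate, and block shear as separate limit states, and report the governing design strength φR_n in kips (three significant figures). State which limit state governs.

40.8 kips (block shear governs)

Bolt shear: A_b = π·1²/4 = 0.7854 in²; R_n = 68 × 0.7854 × 3 × 1 = 160.2 kips → 0.75 × 160.2 = 120 kips.
Bearing: edge l_c = 0.9375, r_n = 16.31 kips; interior l_c = 1.875, r_n = 32.62 kips; R_n = 16.31 + 2·32.62 = 81.56 kips → 61.2 kips.
Block shear: A_gv = 1.875, A_nv = 1.133, A_nt = 0.2578 in²; R_n = min(0.6F_uA_nv, 0.6F_yA_gv) + U_bs·F_u·A_nt = 54.38 kips → 40.8 kips.
Block shear governs: 40.8 kips.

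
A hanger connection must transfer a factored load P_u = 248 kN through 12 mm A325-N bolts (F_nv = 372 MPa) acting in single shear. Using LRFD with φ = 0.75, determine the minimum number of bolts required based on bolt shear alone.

A_b = π·12²/4 = 113.1 mm².
Per-bolt design strength φR_n = 0.75 × 372 × 113.1 × 1 / 1000 = 31.55 kN.
n ≥ 248 / 31.55 = 7.86 → use 8 bolts.

8 bolts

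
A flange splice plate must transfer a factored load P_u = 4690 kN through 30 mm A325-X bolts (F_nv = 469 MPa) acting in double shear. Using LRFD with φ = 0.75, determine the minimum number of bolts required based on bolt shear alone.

10 bolts

A_b = π·30²/4 = 706.9 mm².
Per-bolt design strength φR_n = 0.75 × 469 × 706.9 × 2 / 1000 = 497.3 kN.
n ≥ 4690 / 497.3 = 9.431 → use 10 bolts.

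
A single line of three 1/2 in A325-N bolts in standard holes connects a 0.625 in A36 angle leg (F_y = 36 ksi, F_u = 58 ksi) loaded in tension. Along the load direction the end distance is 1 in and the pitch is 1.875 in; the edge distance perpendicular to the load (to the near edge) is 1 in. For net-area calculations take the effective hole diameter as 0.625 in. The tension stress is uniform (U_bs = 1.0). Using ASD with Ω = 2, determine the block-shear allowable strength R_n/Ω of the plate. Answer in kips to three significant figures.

44.5 kips

Shear plane L_v = 1 + 2·1.875 = 4.75 in; A_gv = 4.75 × 0.625 = 2.969 in².
A_nv = (4.75 − 2.5·0.625) × 0.625 = 1.992 in².
A_nt = (1 − 0.5·0.625) × 0.625 = 0.4297 in².
0.6 F_u A_nv = 69.33 kips; 0.6 F_y A_gv = 64.12 kips → shear yielding governs the shear term.
R_n = 64.12 + 1.0 × 58 × 0.4297 = 89.05 kips.
Allowable strength R_n/Ω = 89.05 / 2 = 44.5 kips.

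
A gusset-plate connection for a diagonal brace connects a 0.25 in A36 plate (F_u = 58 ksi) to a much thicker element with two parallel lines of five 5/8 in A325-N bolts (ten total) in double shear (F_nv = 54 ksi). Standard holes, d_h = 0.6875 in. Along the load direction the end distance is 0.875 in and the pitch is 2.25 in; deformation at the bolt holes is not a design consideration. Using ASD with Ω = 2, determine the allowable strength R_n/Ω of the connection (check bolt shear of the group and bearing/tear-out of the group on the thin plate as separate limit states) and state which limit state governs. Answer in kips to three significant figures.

Bolt shear: A_b = π·0.625²/4 = 0.3068 in²; R_n = 54 × 0.3068 × 10 × 2 = 331.3 kips → 331.3 / 2 = 166 kips.
Bearing (1.5 l_c t F_u ≤ 3.0 d t F_u): upper limit = 3.0·0.625·0.25·58 = 27.19 kips.
  Edge l_c = 0.875 − 0.6875/2 = 0.5312 → r_n = 11.55 kips; interior l_c = 2.25 − 0.6875 = 1.562 → r_n = 27.19 kips.
  R_n,bearing = 2·11.55 + 8·27.19 = 240.6 kips → 240.6 / 2 = 120 kips.
Bearing governs: 120 kips.

120 kips (bearing governs)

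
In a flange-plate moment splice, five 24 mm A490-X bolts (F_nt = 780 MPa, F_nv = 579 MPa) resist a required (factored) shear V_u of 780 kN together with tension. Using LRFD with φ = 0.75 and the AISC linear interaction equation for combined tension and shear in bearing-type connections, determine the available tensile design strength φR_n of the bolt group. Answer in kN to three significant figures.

669 kN

A_b = π·24²/4 = 452.4 mm²; f_rv = 780 × 1000 / (5 × 452.4) = 344.8 MPa.
F'_nt = 1.3 F_nt − (F_nt / φF_nv) f_rv = 1.3·780 − (780/(0.75·579))·344.8 = 394.6 MPa, capped at F_nt → F'_nt = 394.6 MPa.
R_n = F'_nt · A_b · n = 394.6 × 452.4 × 5 / 1000 = 892.6 kN.
Design strength φR_n = 0.75 × 892.6 = 669 kN.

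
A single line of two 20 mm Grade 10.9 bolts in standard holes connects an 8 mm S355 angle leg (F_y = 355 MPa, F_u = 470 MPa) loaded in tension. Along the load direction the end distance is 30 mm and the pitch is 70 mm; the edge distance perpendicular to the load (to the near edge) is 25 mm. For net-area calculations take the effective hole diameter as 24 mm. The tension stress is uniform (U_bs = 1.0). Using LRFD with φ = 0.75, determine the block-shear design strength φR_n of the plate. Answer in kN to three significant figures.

Shear plane L_v = 30 + 1·70 = 100 mm; A_gv = 100 × 8 = 800 mm².
A_nv = (100 − 1.5·24) × 8 = 512 mm².
A_nt = (25 − 0.5·24) × 8 = 104 mm².
0.6 F_u A_nv = 144.4 kN; 0.6 F_y A_gv = 170.4 kN → shear rupture governs the shear term.
R_n = 144.4 + 1.0 × 470 × 104 / 1000 = 193.3 kN.
Design strength φR_n = 0.75 × 193.3 = 145 kN.

145 kN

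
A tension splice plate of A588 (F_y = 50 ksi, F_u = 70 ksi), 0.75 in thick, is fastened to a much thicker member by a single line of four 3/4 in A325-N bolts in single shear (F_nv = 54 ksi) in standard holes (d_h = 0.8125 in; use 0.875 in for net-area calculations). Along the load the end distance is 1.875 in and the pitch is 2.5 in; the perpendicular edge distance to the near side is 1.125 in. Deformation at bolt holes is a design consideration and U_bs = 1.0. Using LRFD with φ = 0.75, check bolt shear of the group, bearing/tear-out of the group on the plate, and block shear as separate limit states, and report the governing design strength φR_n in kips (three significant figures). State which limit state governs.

Bolt shear: A_b = π·0.75²/4 = 0.4418 in²; R_n = 54 × 0.4418 × 4 × 1 = 95.43 kips → 0.75 × 95.43 = 71.6 kips.
Bearing: edge l_c = 1.469, r_n = 92.53 kips; interior l_c = 1.688, r_n = 94.5 kips; R_n = 92.53 + 3·94.5 = 376 kips → 282 kips.
Block shear: A_gv = 7.031, A_nv = 4.734, A_nt = 0.5156 in²; R_n = min(0.6F_uA_nv, 0.6F_yA_gv) + U_bs·F_u·A_nt = 234.9 kips → 176 kips.
Bolt shear governs: 71.6 kips.

71.6 kips (bolt shear governs)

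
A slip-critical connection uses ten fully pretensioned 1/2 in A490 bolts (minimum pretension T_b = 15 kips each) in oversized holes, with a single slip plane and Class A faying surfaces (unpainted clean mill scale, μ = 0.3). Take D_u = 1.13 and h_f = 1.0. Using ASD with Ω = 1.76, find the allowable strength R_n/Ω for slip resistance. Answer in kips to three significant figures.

28.9 kips

R_n = μ · D_u · h_f · T_b · n_s · n_b = 0.3 × 1.13 × 1.0 × 15 × 1 × 10 = 50.85 kips.
Allowable strength R_n/Ω = 50.85 / 1.76 = 28.9 kips.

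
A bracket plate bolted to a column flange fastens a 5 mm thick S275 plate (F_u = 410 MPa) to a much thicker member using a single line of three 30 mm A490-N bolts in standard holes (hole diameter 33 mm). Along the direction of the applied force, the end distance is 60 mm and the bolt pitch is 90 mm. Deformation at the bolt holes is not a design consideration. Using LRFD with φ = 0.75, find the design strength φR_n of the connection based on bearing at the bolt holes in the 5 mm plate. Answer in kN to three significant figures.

363 kN

Per bolt r_n = 1.5 l_c t F_u ≤ 3.0 d t F_u; upper limit = 3.0 × 30 × 5 × 410 / 1000 = 184.5 kN.
Edge bolt: l_c = 60 − 33/2 = 43.5 mm → 1.5 × 43.5 × 5 × 410 / 1000 = 133.8 → r_n = 133.8 kN.
Interior bolts: l_c = 90 − 33 = 57 mm → 1.5 × 57 × 5 × 410 / 1000 = 175.3 → r_n = 175.3 kN.
R_n = 1 × 133.8 + 2 × 175.3 = 484.3 kN.
Design strength φR_n = 0.75 × 484.3 = 363 kN.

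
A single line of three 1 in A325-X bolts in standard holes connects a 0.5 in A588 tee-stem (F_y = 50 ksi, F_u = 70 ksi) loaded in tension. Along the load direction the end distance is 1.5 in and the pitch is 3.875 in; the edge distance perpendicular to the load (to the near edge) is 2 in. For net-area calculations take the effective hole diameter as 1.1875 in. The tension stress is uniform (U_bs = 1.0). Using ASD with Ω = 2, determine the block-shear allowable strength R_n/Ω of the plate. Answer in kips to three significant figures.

Shear plane L_v = 1.5 + 2·3.875 = 9.25 in; A_gv = 9.25 × 0.5 = 4.625 in².
A_nv = (9.25 − 2.5·1.1875) × 0.5 = 3.141 in².
A_nt = (2 − 0.5·1.1875) × 0.5 = 0.7031 in².
0.6 F_u A_nv = 131.9 kips; 0.6 F_y A_gv = 138.8 kips → shear rupture governs the shear term.
R_n = 131.9 + 1.0 × 70 × 0.7031 = 181.1 kips.
Allowable strength R_n/Ω = 181.1 / 2 = 90.6 kips.

90.6 kips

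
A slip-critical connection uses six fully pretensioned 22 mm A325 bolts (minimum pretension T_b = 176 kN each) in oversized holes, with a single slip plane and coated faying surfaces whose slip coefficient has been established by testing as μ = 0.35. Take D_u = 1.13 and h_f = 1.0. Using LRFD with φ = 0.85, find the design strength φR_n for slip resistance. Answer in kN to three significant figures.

355 kN

R_n = μ · D_u · h_f · T_b · n_s · n_b = 0.35 × 1.13 × 1.0 × 176 × 1 × 6 = 417.6 kN.
Design strength φR_n = 0.85 × 417.6 = 355 kN.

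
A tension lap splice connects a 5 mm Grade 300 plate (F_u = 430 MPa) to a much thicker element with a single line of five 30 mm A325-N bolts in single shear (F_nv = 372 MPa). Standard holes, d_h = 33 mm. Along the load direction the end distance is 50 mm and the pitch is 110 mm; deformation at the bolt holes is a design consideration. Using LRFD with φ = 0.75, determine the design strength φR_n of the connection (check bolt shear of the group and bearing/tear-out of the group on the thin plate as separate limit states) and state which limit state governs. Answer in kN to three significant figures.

Bolt shear: A_b = π·30²/4 = 706.9 mm²; R_n = 372 × 706.9 × 5 × 1 / 1000 = 1315 kN → 0.75 × 1315 = 986 kN.
Bearing (1.2 l_c t F_u ≤ 2.4 d t F_u): upper limit = 2.4·30·5·430 / 1000 = 154.8 kN.
  Edge l_c = 50 − 33/2 = 33.5 → r_n = 86.43 kN; interior l_c = 110 − 33 = 77 → r_n = 154.8 kN.
  R_n,bearing = 1·86.43 + 4·154.8 = 705.6 kN → 0.75 × 705.6 = 529 kN.
Bearing governs: 529 kN.

529 kN (bearing governs)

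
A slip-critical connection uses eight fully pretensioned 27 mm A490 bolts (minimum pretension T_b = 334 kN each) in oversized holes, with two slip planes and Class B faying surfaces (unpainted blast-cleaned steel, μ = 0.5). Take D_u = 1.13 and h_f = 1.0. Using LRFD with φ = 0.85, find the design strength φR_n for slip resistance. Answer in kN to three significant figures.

R_n = μ · D_u · h_f · T_b · n_s · n_b = 0.5 × 1.13 × 1.0 × 334 × 2 × 8 = 3019 kN.
Design strength φR_n = 0.85 × 3019 = 2570 kN.

2570 kN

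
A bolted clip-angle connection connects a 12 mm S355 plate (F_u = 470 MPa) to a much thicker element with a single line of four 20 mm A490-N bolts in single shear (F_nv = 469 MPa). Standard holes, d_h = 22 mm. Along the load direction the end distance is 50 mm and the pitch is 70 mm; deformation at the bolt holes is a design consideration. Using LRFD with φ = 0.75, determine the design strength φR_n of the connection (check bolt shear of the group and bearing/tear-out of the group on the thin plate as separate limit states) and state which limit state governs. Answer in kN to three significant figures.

Bolt shear: A_b = π·20²/4 = 314.2 mm²; R_n = 469 × 314.2 × 4 × 1 / 1000 = 589.4 kN → 0.75 × 589.4 = 442 kN.
Bearing (1.2 l_c t F_u ≤ 2.4 d t F_u): upper limit = 2.4·20·12·470 / 1000 = 270.7 kN.
  Edge l_c = 50 − 22/2 = 39 → r_n = 264 kN; interior l_c = 70 − 22 = 48 → r_n = 270.7 kN.
  R_n,bearing = 1·264 + 3·270.7 = 1076 kN → 0.75 × 1076 = 807 kN.
Bolt shear governs: 442 kN.

442 kN (bolt shear governs)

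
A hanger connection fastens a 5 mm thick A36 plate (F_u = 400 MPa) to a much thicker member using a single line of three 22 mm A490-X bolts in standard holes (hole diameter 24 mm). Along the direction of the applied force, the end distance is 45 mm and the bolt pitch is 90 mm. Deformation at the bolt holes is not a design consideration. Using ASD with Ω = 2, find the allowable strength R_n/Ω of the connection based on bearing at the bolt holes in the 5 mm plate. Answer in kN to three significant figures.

Per bolt r_n = 1.5 l_c t F_u ≤ 3.0 d t F_u; upper limit = 3.0 × 22 × 5 × 400 / 1000 = 132 kN.
Edge bolt: l_c = 45 − 24/2 = 33 mm → 1.5 × 33 × 5 × 400 / 1000 = 99 → r_n = 99 kN.
Interior bolts: l_c = 90 − 24 = 66 mm → 1.5 × 66 × 5 × 400 / 1000 = 198 → r_n = 132 kN.
R_n = 1 × 99 + 2 × 132 = 363 kN.
Allowable strength R_n/Ω = 363 / 2 = 182 kN.

182 kN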